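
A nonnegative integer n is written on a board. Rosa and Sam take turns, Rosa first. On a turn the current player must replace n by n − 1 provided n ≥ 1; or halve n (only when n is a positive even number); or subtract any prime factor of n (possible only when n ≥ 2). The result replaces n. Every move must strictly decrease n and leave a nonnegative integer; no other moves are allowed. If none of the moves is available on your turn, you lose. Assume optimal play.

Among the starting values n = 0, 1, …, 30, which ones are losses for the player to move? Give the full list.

Compute win/loss labels from the base case upward. A position with no move is L. Any other position is W if it can reach an L in one move, else L.
n=0: no move → L
n=1: W (go to 0, an L position)
n=2: W (go to 0, an L position)
n=3: W (go to 0, an L position)
n=4: L (options 2(W), 3(W) are all W)
n=5: W (go to 0, an L position)
n=6: W (go to 4, an L position)
n=7: W (go to 0, an L position)
n=8: W (go to 4, an L position)
n=9: L (options 6(W), 8(W) are all W)
n=10: W (go to 9, an L position)
n=11: W (go to 0, an L position)
n=12: W (go to 9, an L position)
n=13: W (go to 0, an L position)
n=14: L (options 7(W), 12(W), 13(W) are all W)
n=15: W (go to 14, an L position)
n=16: W (go to 14, an L position)
n=17: W (go to 0, an L position)
n=18: W (go to 9, an L position)
n=19: W (go to 0, an L position)
n=20: L (options 10(W), 15(W), 18(W), 19(W) are all W)
n=21: W (go to 14, an L position)
n=22: W (go to 20, an L position)
n=23: W (go to 0, an L position)
n=24: L (options 12(W), 21(W), 22(W), 23(W) are all W)
n=25: W (go to 20, an L position)
n=26: W (go to 24, an L position)
n=27: W (go to 24, an L position)
n=28: W (go to 14, an L position)
n=29: W (go to 0, an L position)
n=30: L (options 15(W), 25(W), 27(W), 28(W), 29(W) are all W)
The losing starting values of n are exactly the entries labelled L in this table (7 of them).

0, 4, 9, 14, 20, 24, 30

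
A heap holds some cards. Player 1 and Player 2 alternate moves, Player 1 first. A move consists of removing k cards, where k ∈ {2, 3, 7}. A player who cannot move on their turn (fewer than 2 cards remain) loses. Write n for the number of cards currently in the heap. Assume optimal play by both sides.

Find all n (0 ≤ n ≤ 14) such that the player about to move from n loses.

0, 1, 5, 6, 10, 11

Work bottom-up. With no move the player to move loses. Otherwise the position is W if at least one move leads to an L position for the opponent, and L if every move leads to a W.
n=0: no move → L
n=1: no move → L
n=2: W (go to 0, an L position)
n=3: W (go to 1, an L position)
n=4: W (go to 1, an L position)
n=5: L (options 3(W), 2(W) are all W)
n=6: L (options 4(W), 3(W) are all W)
n=7: W (go to 5, an L position)
n=8: W (go to 6, an L position)
n=9: W (go to 6, an L position)
n=10: L (options 8(W), 7(W), 3(W) are all W)
n=11: L (options 9(W), 8(W), 4(W) are all W)
n=12: W (go to 10, an L position)
n=13: W (go to 11, an L position)
n=14: W (go to 11, an L position)
Reading off the rows marked L gives the requested list; there are 6 such values of n.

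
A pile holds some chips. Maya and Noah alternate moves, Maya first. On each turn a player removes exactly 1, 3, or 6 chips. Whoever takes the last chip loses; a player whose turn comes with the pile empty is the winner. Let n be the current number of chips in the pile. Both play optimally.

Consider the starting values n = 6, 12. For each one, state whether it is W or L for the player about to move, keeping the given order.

6: W, 12: L

Compute win/loss labels from the base case upward. A position with no move is W. Any other position is W if it can reach an L in one move, else L.
n=0: no move; the opponent has just taken the last chip and therefore loses → W
n=1: →0(W) only, which is W, so L
n=2: →1(L), so W
n=3: →2(W), 0(W) — all W, so L
n=4: →3(L), so W
n=5: →4(W), 2(W) — all W, so L
n=6: →5(L), so W
n=7: →1(L), so W
n=8: →5(L), so W
n=9: →3(L), so W
n=10: →9(W), 7(W), 4(W) — all W, so L
n=11: →10(L), so W
n=12: →11(W), 9(W), 6(W) — all W, so L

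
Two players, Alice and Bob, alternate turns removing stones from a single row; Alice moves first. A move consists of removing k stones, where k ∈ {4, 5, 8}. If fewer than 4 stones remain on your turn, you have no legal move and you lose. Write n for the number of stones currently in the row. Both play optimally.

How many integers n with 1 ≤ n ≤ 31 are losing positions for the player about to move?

Compute win/loss labels from the base case upward. A position with no move is L. Any other position is W if it can reach an L in one move, else L.
n=0: no move → L
n=1: no move → L
n=2: no move → L
n=3: no move → L
n=4: can move to 0, which is L ⇒ W
n=5: can move to 1, which is L ⇒ W
n=6: can move to 2, which is L ⇒ W
n=7: can move to 3, which is L ⇒ W
n=8: can move to 3, which is L ⇒ W
n=9: can move to 1, which is L ⇒ W
n=10: can move to 2, which is L ⇒ W
n=11: can move to 3, which is L ⇒ W
n=12: moves to 8(W), 7(W), 4(W); every one is W ⇒ L
n=13: moves to 9(W), 8(W), 5(W); every one is W ⇒ L
n=14: moves to 10(W), 9(W), 6(W); every one is W ⇒ L
n=15: moves to 11(W), 10(W), 7(W); every one is W ⇒ L
n=16: can move to 12, which is L ⇒ W
n=17: can move to 13, which is L ⇒ W
n=18: can move to 14, which is L ⇒ W
n=19: can move to 15, which is L ⇒ W
n=20: can move to 15, which is L ⇒ W
n=21: can move to 13, which is L ⇒ W
n=22: can move to 14, which is L ⇒ W
n=23: can move to 15, which is L ⇒ W
n=24: moves to 20(W), 19(W), 16(W); every one is W ⇒ L
n=25: moves to 21(W), 20(W), 17(W); every one is W ⇒ L
n=26: moves to 22(W), 21(W), 18(W); every one is W ⇒ L
n=27: moves to 23(W), 22(W), 19(W); every one is W ⇒ L
n=28: can move to 24, which is L ⇒ W
n=29: can move to 25, which is L ⇒ W
n=30: can move to 26, which is L ⇒ W
n=31: can move to 27, which is L ⇒ W
L entries with 1 ≤ n ≤ 31 (n=0 is outside the asked range and is not counted): n = 1, 2, 3, 12, 13, 14, 15, 24, 25, 26, 27; that makes 11.

11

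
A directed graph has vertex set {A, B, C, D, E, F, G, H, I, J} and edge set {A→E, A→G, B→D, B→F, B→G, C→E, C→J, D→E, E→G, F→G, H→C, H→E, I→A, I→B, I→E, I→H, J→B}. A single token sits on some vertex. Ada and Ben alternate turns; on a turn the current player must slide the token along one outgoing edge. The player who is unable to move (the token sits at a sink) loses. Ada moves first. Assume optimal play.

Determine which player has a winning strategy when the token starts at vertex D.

Label each position W (a win for the player to move) or L (a loss). A position with no legal move is L; any other position is W exactly when some move reaches an L, and L when every move reaches a W.
Every edge goes from a vertex to one that appears earlier in the order G, F, E, D, B, J, C, A, H, I, so processing vertices in that order labels each vertex after all of its successors.
G: no outgoing edge → L
F: →G(L), so W
E: →G(L), so W
D: →E(W) only, which is W, so L
B: →D(L), so W
J: →B(W) only, which is W, so L
C: →J(L), so W
A: →G(L), so W
H: →C(W), E(W) — all W, so L
I: →H(L), so W
Every move from D reaches a W position, so the mover loses.

Ben wins.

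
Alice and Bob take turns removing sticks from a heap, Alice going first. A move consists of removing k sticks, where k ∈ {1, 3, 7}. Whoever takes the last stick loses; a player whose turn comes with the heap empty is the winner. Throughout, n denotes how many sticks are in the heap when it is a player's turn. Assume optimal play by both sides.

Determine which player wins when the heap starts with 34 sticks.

Alice wins.

Compute win/loss labels from the base case upward. A position with no move is W. Any other position is W if it can reach an L in one move, else L.
n=0: no move; the opponent has just taken the last stick and therefore loses → W
n=1: L (sole option 0(W) is W)
n=2: W (go to 1, an L position)
n=3: L (options 2(W), 0(W) are all W)
n=4: W (go to 3, an L position)
n=5: L (options 4(W), 2(W) are all W)
n=6: W (go to 5, an L position)
n=7: L (options 6(W), 4(W), 0(W) are all W)
n=8: W (go to 7, an L position)
n=9: L (options 8(W), 6(W), 2(W) are all W)
n=10: W (go to 9, an L position)
n=11: L (options 10(W), 8(W), 4(W) are all W)
n=12: W (go to 11, an L position)
n=13: L (options 12(W), 10(W), 6(W) are all W)
n=14: W (go to 13, an L position)
n=15: L (options 14(W), 12(W), 8(W) are all W)
n=16: W (go to 15, an L position)
n=17: L (options 16(W), 14(W), 10(W) are all W)
n=18: W (go to 17, an L position)
n=19: L (options 18(W), 16(W), 12(W) are all W)
n=20: W (go to 19, an L position)
n=21: L (options 20(W), 18(W), 14(W) are all W)
n=22: W (go to 21, an L position)
n=23: L (options 22(W), 20(W), 16(W) are all W)
n=24: W (go to 23, an L position)
n=25: L (options 24(W), 22(W), 18(W) are all W)
n=26: W (go to 25, an L position)
n=27: L (options 26(W), 24(W), 20(W) are all W)
n=28: W (go to 27, an L position)
n=29: L (options 28(W), 26(W), 22(W) are all W)
n=30: W (go to 29, an L position)
n=31: L (options 30(W), 28(W), 24(W) are all W)
n=32: W (go to 31, an L position)
n=33: L (options 32(W), 30(W), 26(W) are all W)
n=34: W (go to 33, an L position)
The starting position 34 is W: Alice should remove 1, leaving 33, handing over an L position.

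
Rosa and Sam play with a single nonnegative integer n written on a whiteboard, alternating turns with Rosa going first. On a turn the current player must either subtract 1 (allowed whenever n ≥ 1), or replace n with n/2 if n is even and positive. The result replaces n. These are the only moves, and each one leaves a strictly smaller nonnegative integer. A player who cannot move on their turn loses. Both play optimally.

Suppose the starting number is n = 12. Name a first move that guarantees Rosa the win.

Move to 11.

Use the standard recursion: the mover loses at a terminal position; elsewhere, the mover wins exactly when some move hands the opponent an L position.
n=0: no move → L
n=1: can move to 0, which is L ⇒ W
n=2: the only move is to 1(W), a W ⇒ L
n=3: can move to 2, which is L ⇒ W
n=4: can move to 2, which is L ⇒ W
n=5: the only move is to 4(W), a W ⇒ L
n=6: can move to 5, which is L ⇒ W
n=7: the only move is to 6(W), a W ⇒ L
n=8: can move to 7, which is L ⇒ W
n=9: the only move is to 8(W), a W ⇒ L
n=10: can move to 5, which is L ⇒ W
n=11: the only move is to 10(W), a W ⇒ L
n=12: can move to 11, which is L ⇒ W
From 12, the L positions reachable in one move are: 11.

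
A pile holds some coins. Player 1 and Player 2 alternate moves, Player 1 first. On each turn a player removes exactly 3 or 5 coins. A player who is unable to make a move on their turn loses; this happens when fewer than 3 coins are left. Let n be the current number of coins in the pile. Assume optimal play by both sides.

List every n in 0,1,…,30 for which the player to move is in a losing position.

Compute win/loss labels from the base case upward. A position with no move is L. Any other position is W if it can reach an L in one move, else L.
n=0: no move → L
n=1: no move → L
n=2: no move → L
n=3: can move to 0, which is L ⇒ W
n=4: can move to 1, which is L ⇒ W
n=5: can move to 2, which is L ⇒ W
n=6: can move to 1, which is L ⇒ W
n=7: can move to 2, which is L ⇒ W
n=8: moves to 5(W), 3(W); every one is W ⇒ L
n=9: moves to 6(W), 4(W); every one is W ⇒ L
n=10: moves to 7(W), 5(W); every one is W ⇒ L
n=11: can move to 8, which is L ⇒ W
n=12: can move to 9, which is L ⇒ W
n=13: can move to 10, which is L ⇒ W
n=14: can move to 9, which is L ⇒ W
n=15: can move to 10, which is L ⇒ W
n=16: moves to 13(W), 11(W); every one is W ⇒ L
n=17: moves to 14(W), 12(W); every one is W ⇒ L
n=18: moves to 15(W), 13(W); every one is W ⇒ L
n=19: can move to 16, which is L ⇒ W
n=20: can move to 17, which is L ⇒ W
n=21: can move to 18, which is L ⇒ W
n=22: can move to 17, which is L ⇒ W
n=23: can move to 18, which is L ⇒ W
n=24: moves to 21(W), 19(W); every one is W ⇒ L
n=25: moves to 22(W), 20(W); every one is W ⇒ L
n=26: moves to 23(W), 21(W); every one is W ⇒ L
n=27: can move to 24, which is L ⇒ W
n=28: can move to 25, which is L ⇒ W
n=29: can move to 26, which is L ⇒ W
n=30: can move to 25, which is L ⇒ W
Reading off the rows marked L gives the requested list; there are 12 such values of n.

0, 1, 2, 8, 9, 10, 16, 17, 18, 24, 25, 26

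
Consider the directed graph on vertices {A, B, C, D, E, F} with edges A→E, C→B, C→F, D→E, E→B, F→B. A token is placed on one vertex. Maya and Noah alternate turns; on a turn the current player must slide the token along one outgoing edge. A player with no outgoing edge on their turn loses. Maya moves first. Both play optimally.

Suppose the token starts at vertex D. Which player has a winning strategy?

Use the standard recursion: the mover loses at a terminal position; elsewhere, the mover wins exactly when some move hands the opponent an L position.
Every edge goes from a vertex to one that appears earlier in the order B, E, F, C, D, A, so processing vertices in that order labels each vertex after all of its successors.
B: no outgoing edge → L
E: reaches L-position B → W
F: reaches L-position B → W
C: reaches L-position B → W
D: only reaches E(W), which is W → L
A: only reaches E(W), which is W → L
Every move from D reaches a W position, so the mover loses.

Noah wins.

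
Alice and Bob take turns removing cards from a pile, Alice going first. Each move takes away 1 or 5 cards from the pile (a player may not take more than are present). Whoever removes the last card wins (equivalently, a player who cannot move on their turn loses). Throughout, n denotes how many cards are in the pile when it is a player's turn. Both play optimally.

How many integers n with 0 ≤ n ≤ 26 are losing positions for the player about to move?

Positions with no move are L. A position that does have a move is losing for the player to move precisely when every available move leads to a winning position for the opponent. Fill in the labels:
n=0: no move → L
n=1: W (go to 0, an L position)
n=2: L (sole option 1(W) is W)
n=3: W (go to 2, an L position)
n=4: L (sole option 3(W) is W)
n=5: W (go to 4, an L position)
n=6: L (options 5(W), 1(W) are all W)
n=7: W (go to 6, an L position)
n=8: L (options 7(W), 3(W) are all W)
n=9: W (go to 8, an L position)
n=10: L (options 9(W), 5(W) are all W)
n=11: W (go to 10, an L position)
n=12: L (options 11(W), 7(W) are all W)
n=13: W (go to 12, an L position)
n=14: L (options 13(W), 9(W) are all W)
n=15: W (go to 14, an L position)
n=16: L (options 15(W), 11(W) are all W)
n=17: W (go to 16, an L position)
n=18: L (options 17(W), 13(W) are all W)
n=19: W (go to 18, an L position)
n=20: L (options 19(W), 15(W) are all W)
n=21: W (go to 20, an L position)
n=22: L (options 21(W), 17(W) are all W)
n=23: W (go to 22, an L position)
n=24: L (options 23(W), 19(W) are all W)
n=25: W (go to 24, an L position)
n=26: L (options 25(W), 21(W) are all W)
L entries with 0 ≤ n ≤ 26: n = 0, 2, 4, 6, 8, 10, 12, 14, 16, 18, 20, 22, 24, 26; that makes 14.

14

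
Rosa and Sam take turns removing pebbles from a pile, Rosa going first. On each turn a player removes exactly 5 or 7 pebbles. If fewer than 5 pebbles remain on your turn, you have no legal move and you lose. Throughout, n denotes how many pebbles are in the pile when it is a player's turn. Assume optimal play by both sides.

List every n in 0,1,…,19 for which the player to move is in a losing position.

Classify positions by backward induction: terminal positions (no move available) are L. From any other position, the mover wins iff some move reaches an L.
n=0: no move → L
n=1: no move → L
n=2: no move → L
n=3: no move → L
n=4: no move → L
n=5: can move to 0, which is L ⇒ W
n=6: can move to 1, which is L ⇒ W
n=7: can move to 2, which is L ⇒ W
n=8: can move to 3, which is L ⇒ W
n=9: can move to 4, which is L ⇒ W
n=10: can move to 3, which is L ⇒ W
n=11: can move to 4, which is L ⇒ W
n=12: moves to 7(W), 5(W); every one is W ⇒ L
n=13: moves to 8(W), 6(W); every one is W ⇒ L
n=14: moves to 9(W), 7(W); every one is W ⇒ L
n=15: moves to 10(W), 8(W); every one is W ⇒ L
n=16: moves to 11(W), 9(W); every one is W ⇒ L
n=17: can move to 12, which is L ⇒ W
n=18: can move to 13, which is L ⇒ W
n=19: can move to 14, which is L ⇒ W
Reading off the rows marked L gives the requested list; there are 10 such values of n.

0, 1, 2, 3, 4, 12, 13, 14, 15, 16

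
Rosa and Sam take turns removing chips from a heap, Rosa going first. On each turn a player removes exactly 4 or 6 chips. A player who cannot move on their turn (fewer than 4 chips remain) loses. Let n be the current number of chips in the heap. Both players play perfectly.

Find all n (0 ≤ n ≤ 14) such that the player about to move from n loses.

0, 1, 2, 3, 10, 11, 12, 13

Label each position W (a win for the player to move) or L (a loss). A position with no legal move is L; any other position is W exactly when some move reaches an L, and L when every move reaches a W.
n=0: no move → L
n=1: no move → L
n=2: no move → L
n=3: no move → L
n=4: →0(L), so W
n=5: →1(L), so W
n=6: →2(L), so W
n=7: →3(L), so W
n=8: →2(L), so W
n=9: →3(L), so W
n=10: →6(W), 4(W) — all W, so L
n=11: →7(W), 5(W) — all W, so L
n=12: →8(W), 6(W) — all W, so L
n=13: →9(W), 7(W) — all W, so L
n=14: →10(L), so W
The losing starting values of n are exactly the entries labelled L in this table (8 of them).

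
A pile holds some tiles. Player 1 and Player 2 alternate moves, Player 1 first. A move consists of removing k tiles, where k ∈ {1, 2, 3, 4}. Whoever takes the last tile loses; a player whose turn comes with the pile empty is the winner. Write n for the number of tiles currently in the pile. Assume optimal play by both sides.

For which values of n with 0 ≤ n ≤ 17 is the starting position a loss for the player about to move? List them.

Work bottom-up. With no move the player to move wins. Otherwise the position is W if at least one move leads to an L position for the opponent, and L if every move leads to a W.
n=0: no move; the opponent has just taken the last tile and therefore loses → W
n=1: only reaches 0(W), which is W → L
n=2: reaches L-position 1 → W
n=3: reaches L-position 1 → W
n=4: reaches L-position 1 → W
n=5: reaches L-position 1 → W
n=6: only reaches 5(W), 4(W), 3(W), 2(W), all W → L
n=7: reaches L-position 6 → W
n=8: reaches L-position 6 → W
n=9: reaches L-position 6 → W
n=10: reaches L-position 6 → W
n=11: only reaches 10(W), 9(W), 8(W), 7(W), all W → L
n=12: reaches L-position 11 → W
n=13: reaches L-position 11 → W
n=14: reaches L-position 11 → W
n=15: reaches L-position 11 → W
n=16: only reaches 15(W), 14(W), 13(W), 12(W), all W → L
n=17: reaches L-position 16 → W
The losing starting values of n are exactly the entries labelled L in this table (4 of them).

1, 6, 11, 16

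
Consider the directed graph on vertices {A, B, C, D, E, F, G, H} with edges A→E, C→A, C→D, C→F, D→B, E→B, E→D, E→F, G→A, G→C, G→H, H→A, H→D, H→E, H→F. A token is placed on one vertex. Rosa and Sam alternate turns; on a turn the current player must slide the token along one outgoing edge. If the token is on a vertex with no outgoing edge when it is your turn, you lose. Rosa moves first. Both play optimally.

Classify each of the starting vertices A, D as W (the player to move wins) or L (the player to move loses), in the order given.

Label each position W (a win for the player to move) or L (a loss). A position with no legal move is L; any other position is W exactly when some move reaches an L, and L when every move reaches a W.
Every edge goes from a vertex to one that appears earlier in the order F, B, D, E, A, H, C, G, so processing vertices in that order labels each vertex after all of its successors.
F: no outgoing edge → L
B: no outgoing edge → L
D: reaches L-position B → W
E: reaches L-position B → W
A: only reaches E(W), which is W → L
H: reaches L-position A → W
C: reaches L-position A → W
G: reaches L-position A → W

A: L, D: W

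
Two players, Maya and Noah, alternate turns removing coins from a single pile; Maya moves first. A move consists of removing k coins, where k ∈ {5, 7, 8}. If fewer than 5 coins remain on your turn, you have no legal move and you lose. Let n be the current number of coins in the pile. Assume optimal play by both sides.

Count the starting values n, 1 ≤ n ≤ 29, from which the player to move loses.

Use the standard recursion: the mover loses at a terminal position; elsewhere, the mover wins exactly when some move hands the opponent an L position.
n=0: no move → L
n=1: no move → L
n=2: no move → L
n=3: no move → L
n=4: no move → L
n=5: can move to 0, which is L ⇒ W
n=6: can move to 1, which is L ⇒ W
n=7: can move to 2, which is L ⇒ W
n=8: can move to 3, which is L ⇒ W
n=9: can move to 4, which is L ⇒ W
n=10: can move to 3, which is L ⇒ W
n=11: can move to 4, which is L ⇒ W
n=12: can move to 4, which is L ⇒ W
n=13: moves to 8(W), 6(W), 5(W); every one is W ⇒ L
n=14: moves to 9(W), 7(W), 6(W); every one is W ⇒ L
n=15: moves to 10(W), 8(W), 7(W); every one is W ⇒ L
n=16: moves to 11(W), 9(W), 8(W); every one is W ⇒ L
n=17: moves to 12(W), 10(W), 9(W); every one is W ⇒ L
n=18: can move to 13, which is L ⇒ W
n=19: can move to 14, which is L ⇒ W
n=20: can move to 15, which is L ⇒ W
n=21: can move to 16, which is L ⇒ W
n=22: can move to 17, which is L ⇒ W
n=23: can move to 16, which is L ⇒ W
n=24: can move to 17, which is L ⇒ W
n=25: can move to 17, which is L ⇒ W
n=26: moves to 21(W), 19(W), 18(W); every one is W ⇒ L
n=27: moves to 22(W), 20(W), 19(W); every one is W ⇒ L
n=28: moves to 23(W), 21(W), 20(W); every one is W ⇒ L
n=29: moves to 24(W), 22(W), 21(W); every one is W ⇒ L
L entries with 1 ≤ n ≤ 29 (n=0 is outside the asked range and is not counted): n = 1, 2, 3, 4, 13, 14, 15, 16, 17, 26, 27, 28, 29; that makes 13.

13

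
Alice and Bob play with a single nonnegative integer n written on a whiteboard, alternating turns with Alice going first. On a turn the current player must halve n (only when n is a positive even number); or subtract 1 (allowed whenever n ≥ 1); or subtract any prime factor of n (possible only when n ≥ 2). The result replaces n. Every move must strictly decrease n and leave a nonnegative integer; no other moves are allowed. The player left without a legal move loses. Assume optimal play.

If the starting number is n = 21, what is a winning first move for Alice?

Move to 14.

Label each position W (a win for the player to move) or L (a loss). A position with no legal move is L; any other position is W exactly when some move reaches an L, and L when every move reaches a W.
n=0: no move → L
n=1: W (go to 0, an L position)
n=2: W (go to 0, an L position)
n=3: W (go to 0, an L position)
n=4: L (options 2(W), 3(W) are all W)
n=5: W (go to 0, an L position)
n=6: W (go to 4, an L position)
n=7: W (go to 0, an L position)
n=8: W (go to 4, an L position)
n=9: L (options 6(W), 8(W) are all W)
n=10: W (go to 9, an L position)
n=11: W (go to 0, an L position)
n=12: W (go to 9, an L position)
n=13: W (go to 0, an L position)
n=14: L (options 7(W), 12(W), 13(W) are all W)
n=15: W (go to 14, an L position)
n=16: W (go to 14, an L position)
n=17: W (go to 0, an L position)
n=18: W (go to 9, an L position)
n=19: W (go to 0, an L position)
n=20: L (options 10(W), 15(W), 18(W), 19(W) are all W)
n=21: W (go to 14, an L position)
From 21, the L positions reachable in one move are: 14, 20. Any move reaching one of these is winning.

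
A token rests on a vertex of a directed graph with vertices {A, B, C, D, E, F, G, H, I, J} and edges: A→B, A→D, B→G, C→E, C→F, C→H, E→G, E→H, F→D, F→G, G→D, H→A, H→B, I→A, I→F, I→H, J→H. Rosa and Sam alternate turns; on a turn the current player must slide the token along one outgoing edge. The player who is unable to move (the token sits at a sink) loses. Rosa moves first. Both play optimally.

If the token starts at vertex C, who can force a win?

Use the standard recursion: the mover loses at a terminal position; elsewhere, the mover wins exactly when some move hands the opponent an L position.
Every edge goes from a vertex to one that appears earlier in the order D, G, F, B, A, H, E, I, C, J, so processing vertices in that order labels each vertex after all of its successors.
D: no outgoing edge → L
G: can move to D, which is L ⇒ W
F: can move to D, which is L ⇒ W
B: the only move is to G(W), a W ⇒ L
A: can move to B, which is L ⇒ W
H: can move to B, which is L ⇒ W
E: moves to H(W), G(W); every one is W ⇒ L
I: moves to H(W), A(W), F(W); every one is W ⇒ L
C: can move to E, which is L ⇒ W
J: the only move is to H(W), a W ⇒ L
The starting position C is W: Rosa should move to E, handing over an L position.

Rosa wins.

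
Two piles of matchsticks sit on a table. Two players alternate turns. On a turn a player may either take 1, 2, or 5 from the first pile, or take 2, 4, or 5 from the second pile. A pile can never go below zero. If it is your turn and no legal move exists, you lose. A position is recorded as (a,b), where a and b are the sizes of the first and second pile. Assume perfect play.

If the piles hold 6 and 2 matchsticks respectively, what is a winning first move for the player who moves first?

Move to (4,2).

Positions with no move are L. A position that does have a move is losing for the player to move precisely when every available move leads to a winning position for the opponent. Fill in the labels:
No move ever increases a pile, so every position that can arise here has a ≤ 6 and b ≤ 2; it is enough to label the cells with 0 ≤ a ≤ 6 and 0 ≤ b ≤ 2.
Every move lowers a or b (never raises either), so fill the grid row by row in increasing a, and left to right within a row: each cell's successors are then already labelled.
      b=0  b=1  b=2
a=0:    L    L    W
a=1:    W    W    L
a=2:    W    W    W
a=3:    L    L    W
a=4:    W    W    L
a=5:    W    W    W
a=6:    L    L    W
Cells with no legal move (terminal, hence L): (0,0), (0,1).
The remaining L cells, each justified by listing all of its moves:
(1,2): →(0,2)(W), (1,0)(W) — all W, so L
(3,0): →(2,0)(W), (1,0)(W) — all W, so L
(3,1): →(2,1)(W), (1,1)(W) — all W, so L
(4,2): →(3,2)(W), (2,2)(W), (4,0)(W) — all W, so L
(6,0): →(5,0)(W), (4,0)(W), (1,0)(W) — all W, so L
(6,1): →(5,1)(W), (4,1)(W), (1,1)(W) — all W, so L
Every other cell has at least one move into one of the L cells above, so it is W.
From (6,2), the L positions reachable in one move are: (4,2), (1,2), (6,0). Any move reaching one of these is winning.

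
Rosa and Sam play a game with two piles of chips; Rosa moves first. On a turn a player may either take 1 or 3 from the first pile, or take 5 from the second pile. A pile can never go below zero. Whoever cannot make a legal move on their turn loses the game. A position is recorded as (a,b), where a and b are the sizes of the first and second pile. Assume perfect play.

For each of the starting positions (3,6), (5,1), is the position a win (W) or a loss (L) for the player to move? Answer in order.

Positions with no move are L. A position that does have a move is losing for the player to move precisely when every available move leads to a winning position for the opponent. Fill in the labels:
No move ever increases a pile, so every position that can arise here has a ≤ 5 and b ≤ 6; it is enough to label the cells with 0 ≤ a ≤ 5 and 0 ≤ b ≤ 6.
Every move lowers a or b (never raises either), so fill the grid row by row in increasing a, and left to right within a row: each cell's successors are then already labelled.
      b=0  b=1  b=2  b=3  b=4  b=5  b=6
a=0:    L    L    L    L    L    W    W
a=1:    W    W    W    W    W    L    L
a=2:    L    L    L    L    L    W    W
a=3:    W    W    W    W    W    L    L
a=4:    L    L    L    L    L    W    W
a=5:    W    W    W    W    W    L    L
Cells with no legal move (terminal, hence L): (0,0), (0,1), (0,2), (0,3), (0,4).
The remaining L cells, each justified by listing all of its moves:
(1,5): L (options (0,5)(W), (1,0)(W) are all W)
(1,6): L (options (0,6)(W), (1,1)(W) are all W)
(2,0): L (sole option (1,0)(W) is W)
(2,1): L (sole option (1,1)(W) is W)
(2,2): L (sole option (1,2)(W) is W)
(2,3): L (sole option (1,3)(W) is W)
(2,4): L (sole option (1,4)(W) is W)
(3,5): L (options (2,5)(W), (0,5)(W), (3,0)(W) are all W)
(3,6): L (options (2,6)(W), (0,6)(W), (3,1)(W) are all W)
(4,0): L (options (3,0)(W), (1,0)(W) are all W)
(4,1): L (options (3,1)(W), (1,1)(W) are all W)
(4,2): L (options (3,2)(W), (1,2)(W) are all W)
(4,3): L (options (3,3)(W), (1,3)(W) are all W)
(4,4): L (options (3,4)(W), (1,4)(W) are all W)
(5,5): L (options (4,5)(W), (2,5)(W), (5,0)(W) are all W)
(5,6): L (options (4,6)(W), (2,6)(W), (5,1)(W) are all W)
Every other cell has at least one move into one of the L cells above, so it is W.
(3,6): one of the L cells justified above, so L
(5,1): the move to (4,1) reaches an L cell, so W

(3,6): L, (5,1): W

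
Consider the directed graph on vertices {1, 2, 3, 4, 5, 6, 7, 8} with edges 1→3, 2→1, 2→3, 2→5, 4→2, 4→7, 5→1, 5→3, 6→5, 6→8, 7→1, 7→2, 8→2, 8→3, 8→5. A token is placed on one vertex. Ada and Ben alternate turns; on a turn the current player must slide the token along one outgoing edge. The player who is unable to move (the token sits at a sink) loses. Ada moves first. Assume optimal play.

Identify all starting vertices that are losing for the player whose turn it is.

3, 6, 7

Use the standard recursion: the mover loses at a terminal position; elsewhere, the mover wins exactly when some move hands the opponent an L position.
Every edge goes from a vertex to one that appears earlier in the order 3, 1, 5, 2, 7, 8, 4, 6, so processing vertices in that order labels each vertex after all of its successors.
3: no outgoing edge → L
1: W (go to 3, an L position)
5: W (go to 3, an L position)
2: W (go to 3, an L position)
7: L (options 2(W), 1(W) are all W)
8: W (go to 3, an L position)
4: W (go to 7, an L position)
6: L (options 8(W), 5(W) are all W)
The losing starting vertices are exactly the entries labelled L in this table (3 of them).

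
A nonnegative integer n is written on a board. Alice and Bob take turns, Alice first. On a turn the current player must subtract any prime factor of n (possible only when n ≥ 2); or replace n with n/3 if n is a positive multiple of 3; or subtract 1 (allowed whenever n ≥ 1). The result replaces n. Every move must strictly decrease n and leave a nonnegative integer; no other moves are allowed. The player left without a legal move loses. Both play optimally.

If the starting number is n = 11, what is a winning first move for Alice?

Work bottom-up. With no move the player to move loses. Otherwise the position is W if at least one move leads to an L position for the opponent, and L if every move leads to a W.
n=0: no move → L
n=1: W (go to 0, an L position)
n=2: W (go to 0, an L position)
n=3: W (go to 0, an L position)
n=4: L (options 2(W), 3(W) are all W)
n=5: W (go to 0, an L position)
n=6: W (go to 4, an L position)
n=7: W (go to 0, an L position)
n=8: L (options 6(W), 7(W) are all W)
n=9: W (go to 8, an L position)
n=10: W (go to 8, an L position)
n=11: W (go to 0, an L position)
From 11, the L positions reachable in one move are: 0.

Move to 0.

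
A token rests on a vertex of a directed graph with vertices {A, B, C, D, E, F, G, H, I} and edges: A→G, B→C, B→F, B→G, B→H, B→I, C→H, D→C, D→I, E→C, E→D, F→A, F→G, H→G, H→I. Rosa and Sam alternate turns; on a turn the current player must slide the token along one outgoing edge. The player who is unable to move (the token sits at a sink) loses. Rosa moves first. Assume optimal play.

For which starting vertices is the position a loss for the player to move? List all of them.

C, G, I

Compute win/loss labels from the base case upward. A position with no move is L. Any other position is W if it can reach an L in one move, else L.
Every edge goes from a vertex to one that appears earlier in the order G, I, A, H, C, D, F, B, E, so processing vertices in that order labels each vertex after all of its successors.
G: no outgoing edge → L
I: no outgoing edge → L
A: can move to G, which is L ⇒ W
H: can move to I, which is L ⇒ W
C: the only move is to H(W), a W ⇒ L
D: can move to C, which is L ⇒ W
F: can move to G, which is L ⇒ W
B: can move to C, which is L ⇒ W
E: can move to C, which is L ⇒ W
Reading off the rows marked L gives the requested list; there are 3 such vertices.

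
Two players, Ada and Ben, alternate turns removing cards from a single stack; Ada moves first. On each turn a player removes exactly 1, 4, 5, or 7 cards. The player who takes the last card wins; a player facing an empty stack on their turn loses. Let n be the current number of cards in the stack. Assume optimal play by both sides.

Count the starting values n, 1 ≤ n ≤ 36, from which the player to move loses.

Use the standard recursion: the mover loses at a terminal position; elsewhere, the mover wins exactly when some move hands the opponent an L position.
n=0: no move → L
n=1: can move to 0, which is L ⇒ W
n=2: the only move is to 1(W), a W ⇒ L
n=3: can move to 2, which is L ⇒ W
n=4: can move to 0, which is L ⇒ W
n=5: can move to 0, which is L ⇒ W
n=6: can move to 2, which is L ⇒ W
n=7: can move to 2, which is L ⇒ W
n=8: moves to 7(W), 4(W), 3(W), 1(W); every one is W ⇒ L
n=9: can move to 8, which is L ⇒ W
n=10: moves to 9(W), 6(W), 5(W), 3(W); every one is W ⇒ L
n=11: can move to 10, which is L ⇒ W
n=12: can move to 8, which is L ⇒ W
n=13: can move to 8, which is L ⇒ W
n=14: can move to 10, which is L ⇒ W
n=15: can move to 10, which is L ⇒ W
n=16: moves to 15(W), 12(W), 11(W), 9(W); every one is W ⇒ L
n=17: can move to 16, which is L ⇒ W
n=18: moves to 17(W), 14(W), 13(W), 11(W); every one is W ⇒ L
n=19: can move to 18, which is L ⇒ W
n=20: can move to 16, which is L ⇒ W
n=21: can move to 16, which is L ⇒ W
n=22: can move to 18, which is L ⇒ W
n=23: can move to 18, which is L ⇒ W
n=24: moves to 23(W), 20(W), 19(W), 17(W); every one is W ⇒ L
n=25: can move to 24, which is L ⇒ W
n=26: moves to 25(W), 22(W), 21(W), 19(W); every one is W ⇒ L
n=27: can move to 26, which is L ⇒ W
n=28: can move to 24, which is L ⇒ W
n=29: can move to 24, which is L ⇒ W
n=30: can move to 26, which is L ⇒ W
n=31: can move to 26, which is L ⇒ W
n=32: moves to 31(W), 28(W), 27(W), 25(W); every one is W ⇒ L
n=33: can move to 32, which is L ⇒ W
n=34: moves to 33(W), 30(W), 29(W), 27(W); every one is W ⇒ L
n=35: can move to 34, which is L ⇒ W
n=36: can move to 32, which is L ⇒ W
L entries with 1 ≤ n ≤ 36 (n=0 is outside the asked range and is not counted): n = 2, 8, 10, 16, 18, 24, 26, 32, 34; that makes 9.

9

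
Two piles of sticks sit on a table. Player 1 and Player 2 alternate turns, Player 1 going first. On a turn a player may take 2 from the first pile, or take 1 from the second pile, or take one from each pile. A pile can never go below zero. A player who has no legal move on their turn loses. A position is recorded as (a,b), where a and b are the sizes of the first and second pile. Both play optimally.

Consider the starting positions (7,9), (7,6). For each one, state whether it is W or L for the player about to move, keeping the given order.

(7,9): W, (7,6): L

Positions with no move are L. A position that does have a move is losing for the player to move precisely when every available move leads to a winning position for the opponent. Fill in the labels:
No move ever increases a pile, so every position that can arise here has a ≤ 7 and b ≤ 9; it is enough to label the cells with 0 ≤ a ≤ 7 and 0 ≤ b ≤ 9.
Every move lowers a or b (never raises either), so fill the grid row by row in increasing a, and left to right within a row: each cell's successors are then already labelled.
      b=0  b=1  b=2  b=3  b=4  b=5  b=6  b=7  b=8  b=9
a=0:    L    W    L    W    L    W    L    W    L    W
a=1:    L    W    L    W    L    W    L    W    L    W
a=2:    W    W    W    W    W    W    W    W    W    W
a=3:    W    L    W    L    W    L    W    L    W    L
a=4:    L    W    W    L    W    L    W    L    W    L
a=5:    L    W    L    W    W    W    W    W    W    W
a=6:    W    W    L    W    L    W    L    W    L    W
a=7:    W    L    W    W    L    W    L    W    L    W
Cells with no legal move (terminal, hence L): (0,0), (1,0).
The remaining L cells, each justified by listing all of its moves:
(0,2): only reaches (0,1)(W), which is W → L
(0,4): only reaches (0,3)(W), which is W → L
(0,6): only reaches (0,5)(W), which is W → L
(0,8): only reaches (0,7)(W), which is W → L
(1,2): only reaches (1,1)(W), (0,1)(W), all W → L
(1,4): only reaches (1,3)(W), (0,3)(W), all W → L
(1,6): only reaches (1,5)(W), (0,5)(W), all W → L
(1,8): only reaches (1,7)(W), (0,7)(W), all W → L
(3,1): only reaches (1,1)(W), (3,0)(W), (2,0)(W), all W → L
(3,3): only reaches (1,3)(W), (3,2)(W), (2,2)(W), all W → L
(3,5): only reaches (1,5)(W), (3,4)(W), (2,4)(W), all W → L
(3,7): only reaches (1,7)(W), (3,6)(W), (2,6)(W), all W → L
(3,9): only reaches (1,9)(W), (3,8)(W), (2,8)(W), all W → L
(4,0): only reaches (2,0)(W), which is W → L
(4,3): only reaches (2,3)(W), (4,2)(W), (3,2)(W), all W → L
(4,5): only reaches (2,5)(W), (4,4)(W), (3,4)(W), all W → L
(4,7): only reaches (2,7)(W), (4,6)(W), (3,6)(W), all W → L
(4,9): only reaches (2,9)(W), (4,8)(W), (3,8)(W), all W → L
(5,0): only reaches (3,0)(W), which is W → L
(5,2): only reaches (3,2)(W), (5,1)(W), (4,1)(W), all W → L
(6,2): only reaches (4,2)(W), (6,1)(W), (5,1)(W), all W → L
(6,4): only reaches (4,4)(W), (6,3)(W), (5,3)(W), all W → L
(6,6): only reaches (4,6)(W), (6,5)(W), (5,5)(W), all W → L
(6,8): only reaches (4,8)(W), (6,7)(W), (5,7)(W), all W → L
(7,1): only reaches (5,1)(W), (7,0)(W), (6,0)(W), all W → L
(7,4): only reaches (5,4)(W), (7,3)(W), (6,3)(W), all W → L
(7,6): only reaches (5,6)(W), (7,5)(W), (6,5)(W), all W → L
(7,8): only reaches (5,8)(W), (7,7)(W), (6,7)(W), all W → L
Every other cell has at least one move into one of the L cells above, so it is W.
(7,9): the move to (7,8) reaches an L cell, so W
(7,6): one of the L cells justified above, so L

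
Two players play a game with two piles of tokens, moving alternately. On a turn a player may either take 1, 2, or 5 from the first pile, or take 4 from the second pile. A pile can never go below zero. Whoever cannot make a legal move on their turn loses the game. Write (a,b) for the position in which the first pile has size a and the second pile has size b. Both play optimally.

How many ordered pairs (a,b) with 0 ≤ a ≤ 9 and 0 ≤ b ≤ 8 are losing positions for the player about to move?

32

Positions with no move are L. A position that does have a move is losing for the player to move precisely when every available move leads to a winning position for the opponent. Fill in the labels:
Every move lowers a or b (never raises either), so fill the grid row by row in increasing a, and left to right within a row: each cell's successors are then already labelled.
      b=0  b=1  b=2  b=3  b=4  b=5  b=6  b=7  b=8
a=0:    L    L    L    L    W    W    W    W    L
a=1:    W    W    W    W    L    L    L    L    W
a=2:    W    W    W    W    W    W    W    W    W
a=3:    L    L    L    L    W    W    W    W    L
a=4:    W    W    W    W    L    L    L    L    W
a=5:    W    W    W    W    W    W    W    W    W
a=6:    L    L    L    L    W    W    W    W    L
a=7:    W    W    W    W    L    L    L    L    W
a=8:    W    W    W    W    W    W    W    W    W
a=9:    L    L    L    L    W    W    W    W    L
Cells with no legal move (terminal, hence L): (0,0), (0,1), (0,2), (0,3).
The remaining L cells, each justified by listing all of its moves:
(0,8): L (sole option (0,4)(W) is W)
(1,4): L (options (0,4)(W), (1,0)(W) are all W)
(1,5): L (options (0,5)(W), (1,1)(W) are all W)
(1,6): L (options (0,6)(W), (1,2)(W) are all W)
(1,7): L (options (0,7)(W), (1,3)(W) are all W)
(3,0): L (options (2,0)(W), (1,0)(W) are all W)
(3,1): L (options (2,1)(W), (1,1)(W) are all W)
(3,2): L (options (2,2)(W), (1,2)(W) are all W)
(3,3): L (options (2,3)(W), (1,3)(W) are all W)
(3,8): L (options (2,8)(W), (1,8)(W), (3,4)(W) are all W)
(4,4): L (options (3,4)(W), (2,4)(W), (4,0)(W) are all W)
(4,5): L (options (3,5)(W), (2,5)(W), (4,1)(W) are all W)
(4,6): L (options (3,6)(W), (2,6)(W), (4,2)(W) are all W)
(4,7): L (options (3,7)(W), (2,7)(W), (4,3)(W) are all W)
(6,0): L (options (5,0)(W), (4,0)(W), (1,0)(W) are all W)
(6,1): L (options (5,1)(W), (4,1)(W), (1,1)(W) are all W)
(6,2): L (options (5,2)(W), (4,2)(W), (1,2)(W) are all W)
(6,3): L (options (5,3)(W), (4,3)(W), (1,3)(W) are all W)
(6,8): L (options (5,8)(W), (4,8)(W), (1,8)(W), (6,4)(W) are all W)
(7,4): L (options (6,4)(W), (5,4)(W), (2,4)(W), (7,0)(W) are all W)
(7,5): L (options (6,5)(W), (5,5)(W), (2,5)(W), (7,1)(W) are all W)
(7,6): L (options (6,6)(W), (5,6)(W), (2,6)(W), (7,2)(W) are all W)
(7,7): L (options (6,7)(W), (5,7)(W), (2,7)(W), (7,3)(W) are all W)
(9,0): L (options (8,0)(W), (7,0)(W), (4,0)(W) are all W)
(9,1): L (options (8,1)(W), (7,1)(W), (4,1)(W) are all W)
(9,2): L (options (8,2)(W), (7,2)(W), (4,2)(W) are all W)
(9,3): L (options (8,3)(W), (7,3)(W), (4,3)(W) are all W)
(9,8): L (options (8,8)(W), (7,8)(W), (4,8)(W), (9,4)(W) are all W)
Every other cell has at least one move into one of the L cells above, so it is W.
L cells per row: a=0: 5, a=1: 4, a=2: 0, a=3: 5, a=4: 4, a=5: 0, a=6: 5, a=7: 4, a=8: 0, a=9: 5; total 32.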